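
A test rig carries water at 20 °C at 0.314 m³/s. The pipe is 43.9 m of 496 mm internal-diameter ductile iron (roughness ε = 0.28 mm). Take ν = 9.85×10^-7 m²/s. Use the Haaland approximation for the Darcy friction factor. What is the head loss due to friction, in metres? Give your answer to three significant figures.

V = 4Q/(πD²) = 4·0.314/(π·0.496²) = 1.625 m/s
Re = VD/ν = 1.625·0.496/9.85×10^-7 = 8.18×10^5 → turbulent
ε/D = 0.28/496 = 5.65×10^-4
Haaland: f = 0.01769
h_f = f(L/D)V²/(2g) = 0.01769·(43.9/0.496)·1.625²/(2·9.81) = 0.2107 m

h_f ≈ 0.211 m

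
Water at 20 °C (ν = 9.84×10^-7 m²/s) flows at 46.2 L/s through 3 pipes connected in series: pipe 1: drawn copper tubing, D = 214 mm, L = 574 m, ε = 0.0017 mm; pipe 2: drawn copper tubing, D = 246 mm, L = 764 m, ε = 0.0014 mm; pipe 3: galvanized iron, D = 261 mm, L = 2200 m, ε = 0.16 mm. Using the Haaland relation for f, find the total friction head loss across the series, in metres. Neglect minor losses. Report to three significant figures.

H ≈ 11.6 m

Pipe 1: V = 1.284 m/s, Re = 2.79×10^5, ε/D = 7.94×10^-6, f = 0.01460, h_1 = f(L/D)V²/2g = 3.292 m
Pipe 2: V = 0.9720 m/s, Re = 2.43×10^5, ε/D = 5.69×10^-6, f = 0.01496, h_2 = f(L/D)V²/2g = 2.238 m
Pipe 3: V = 0.8635 m/s, Re = 2.29×10^5, ε/D = 6.13×10^-4, f = 0.01902, h_3 = f(L/D)V²/2g = 6.093 m
Series → Q common, losses add: H = Σh = 11.62 m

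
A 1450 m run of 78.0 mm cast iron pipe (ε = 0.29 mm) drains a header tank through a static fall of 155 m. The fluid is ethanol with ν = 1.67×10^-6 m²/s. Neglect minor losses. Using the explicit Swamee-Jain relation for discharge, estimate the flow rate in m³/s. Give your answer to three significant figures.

Q ≈ 0.0114 m³/s

Swamee-Jain (Type II): Q = -0.965·√(gD⁵h_f/L)·ln[ε/(3.7D) + √(3.17ν²L/(gD³h_f))]
√(gD⁵h_f/L) = √(9.81·0.0780⁵·155/1450) = 0.001740
ε/(3.7D) = 0.00100; √(3.17ν²L/(gD³h_f)) = 1.33×10^-4
Q = -0.965·0.001740·ln(0.001138) = 0.01138 m³/s
Check: V = 2.38 m/s, Re = 1.11×10^5, f = 0.02908, h_f = 156 m ≈ 155 m ✓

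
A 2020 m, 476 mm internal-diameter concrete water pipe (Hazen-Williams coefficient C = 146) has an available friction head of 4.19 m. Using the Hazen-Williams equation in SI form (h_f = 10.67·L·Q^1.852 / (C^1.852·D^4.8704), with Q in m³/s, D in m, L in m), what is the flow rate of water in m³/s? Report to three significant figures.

Q ≈ 0.205 m³/s

Rearranging: Q = [h_f·C^1.852·D^4.8704 / (10.67·L)]^(1/1.852)
Q = [4.19·146^1.852·0.476^4.8704 / (10.67·2020)]^0.540 = 0.2054 m³/s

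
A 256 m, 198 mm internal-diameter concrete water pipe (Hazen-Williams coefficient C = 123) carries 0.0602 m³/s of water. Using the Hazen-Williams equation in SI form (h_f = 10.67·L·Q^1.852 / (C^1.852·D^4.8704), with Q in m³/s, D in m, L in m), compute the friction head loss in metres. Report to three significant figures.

h_f = 10.67·256·0.0602^1.852 / (123^1.852·0.198^4.8704) = 5.386 m

h_f ≈ 5.39 m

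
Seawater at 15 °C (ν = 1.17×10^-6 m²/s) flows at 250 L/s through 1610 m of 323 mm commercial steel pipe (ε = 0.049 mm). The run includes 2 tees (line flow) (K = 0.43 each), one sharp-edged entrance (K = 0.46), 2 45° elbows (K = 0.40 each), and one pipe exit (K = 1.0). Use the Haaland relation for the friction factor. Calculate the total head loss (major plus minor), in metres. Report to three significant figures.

H_L ≈ 35.0 m

V = 4Q/(πD²) = 3.051 m/s; V²/2g = 0.4745 m
Re = 8.42×10^5, ε/D = 1.52×10^-4 → f = 0.01419 (Haaland)
Major: h_f = f(L/D)·V²/2g = 0.01419·4985·0.4745 = 33.56 m
Minor: ΣK = 3.12; h_m = ΣK·V²/2g = 1.480 m
Total H_L = 33.56 + 1.480 = 35.04 m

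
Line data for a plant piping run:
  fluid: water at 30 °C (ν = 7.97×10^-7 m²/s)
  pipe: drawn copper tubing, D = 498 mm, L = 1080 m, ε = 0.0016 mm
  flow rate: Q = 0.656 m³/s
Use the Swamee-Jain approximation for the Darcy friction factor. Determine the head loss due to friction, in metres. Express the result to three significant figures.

V = 4Q/(πD²) = 4·0.656/(π·0.498²) = 3.368 m/s
Re = VD/ν = 3.368·0.498/7.97×10^-7 = 2.10×10^6 → turbulent
ε/D = 0.0016/498 = 3.21×10^-6
Swamee-Jain: f = 0.01041
h_f = f(L/D)V²/(2g) = 0.01041·(1080/0.498)·3.368²/(2·9.81) = 13.05 m

h_f ≈ 13.1 m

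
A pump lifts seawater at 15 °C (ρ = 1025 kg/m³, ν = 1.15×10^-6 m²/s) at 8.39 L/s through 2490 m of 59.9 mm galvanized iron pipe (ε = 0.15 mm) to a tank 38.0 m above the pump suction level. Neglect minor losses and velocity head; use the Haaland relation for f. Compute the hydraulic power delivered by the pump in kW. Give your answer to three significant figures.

V = 4Q/(πD²) = 2.977 m/s; Re = 1.55×10^5; ε/D = 0.00250; f = 0.02580
h_f = f(L/D)V²/2g = 484.5 m
Total head H = z + h_f = 38.0 + 484.5 = 522.5 m
P_hyd = ρgQH = 1025·9.81·0.00839·522.5 = 44.08 kW

P_hyd ≈ 44.1 kW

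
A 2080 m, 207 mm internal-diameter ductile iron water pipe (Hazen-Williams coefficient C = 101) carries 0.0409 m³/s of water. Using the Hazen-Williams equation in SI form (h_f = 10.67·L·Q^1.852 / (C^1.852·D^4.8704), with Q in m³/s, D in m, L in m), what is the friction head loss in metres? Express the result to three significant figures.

h_f = 10.67·2080·0.0409^1.852 / (101^1.852·0.207^4.8704) = 24.81 m

h_f ≈ 24.8 m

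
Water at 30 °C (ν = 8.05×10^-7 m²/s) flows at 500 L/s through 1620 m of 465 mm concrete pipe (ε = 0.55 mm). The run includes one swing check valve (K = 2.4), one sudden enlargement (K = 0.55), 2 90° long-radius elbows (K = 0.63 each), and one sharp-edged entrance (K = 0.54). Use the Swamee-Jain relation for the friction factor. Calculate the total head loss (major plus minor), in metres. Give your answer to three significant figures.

V = 4Q/(πD²) = 2.944 m/s; V²/2g = 0.4418 m
Re = 1.70×10^6, ε/D = 0.00118 → f = 0.02069 (Swamee-Jain)
Major: h_f = f(L/D)·V²/2g = 0.02069·3484·0.4418 = 31.84 m
Minor: ΣK = 4.75; h_m = ΣK·V²/2g = 2.099 m
Total H_L = 31.84 + 2.099 = 33.94 m

H_L ≈ 33.9 m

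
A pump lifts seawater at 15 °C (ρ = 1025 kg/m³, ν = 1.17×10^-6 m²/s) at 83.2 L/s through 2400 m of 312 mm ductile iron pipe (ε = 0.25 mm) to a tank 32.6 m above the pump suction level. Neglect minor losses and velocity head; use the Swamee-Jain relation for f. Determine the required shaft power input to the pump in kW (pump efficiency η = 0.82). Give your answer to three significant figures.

V = 4Q/(πD²) = 1.088 m/s; Re = 2.90×10^5; ε/D = 8.01×10^-4; f = 0.01991
h_f = f(L/D)V²/2g = 9.245 m
Total head H = z + h_f = 32.6 + 9.245 = 41.84 m
P_hyd = ρgQH = 1025·9.81·0.0832·41.84 = 35.01 kW
P_shaft = P_hyd/η = 35.01/0.82 = 42.69 kW

P_shaft ≈ 42.7 kW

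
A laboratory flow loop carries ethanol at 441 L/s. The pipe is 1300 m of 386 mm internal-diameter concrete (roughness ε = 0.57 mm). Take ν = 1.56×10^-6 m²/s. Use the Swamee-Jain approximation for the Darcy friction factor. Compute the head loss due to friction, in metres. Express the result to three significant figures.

V = 4Q/(πD²) = 4·0.441/(π·0.386²) = 3.769 m/s
Re = VD/ν = 3.769·0.386/1.56×10^-6 = 9.32×10^5 → turbulent
ε/D = 0.57/386 = 0.00148
Swamee-Jain: f = 0.02197
h_f = f(L/D)V²/(2g) = 0.02197·(1300/0.386)·3.769²/(2·9.81) = 53.56 m

h_f ≈ 53.6 m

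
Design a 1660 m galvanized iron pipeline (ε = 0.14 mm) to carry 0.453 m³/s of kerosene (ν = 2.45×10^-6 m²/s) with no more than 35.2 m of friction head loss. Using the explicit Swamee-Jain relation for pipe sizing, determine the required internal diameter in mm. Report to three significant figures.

Swamee-Jain (Type III): D = 0.66·[ε^1.25·(LQ²/(gh_f))^4.75 + ν·Q^9.4·(L/(gh_f))^5.2]^0.04
LQ²/(gh_f) = 0.9865; L/(gh_f) = 4.807
Term 1 = ε^1.25·(…)^4.75 = 1.43×10^-5; Term 2 = ν·Q^9.4·(…)^5.2 = 5.04×10^-6
D = 0.66·(1.43×10^-5 + 5.04×10^-6)^0.04 = 0.4275 m = 428 mm
Check: V = 3.16 m/s, Re = 5.51×10^5, f = 0.01649, h_f = 32.5 m ≈ 35.2 m ✓

D ≈ 428 mm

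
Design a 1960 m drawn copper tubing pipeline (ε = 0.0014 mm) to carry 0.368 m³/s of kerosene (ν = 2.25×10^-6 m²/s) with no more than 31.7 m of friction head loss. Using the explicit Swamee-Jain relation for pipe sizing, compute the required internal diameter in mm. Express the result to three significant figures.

D ≈ 395 mm

Swamee-Jain (Type III): D = 0.66·[ε^1.25·(LQ²/(gh_f))^4.75 + ν·Q^9.4·(L/(gh_f))^5.2]^0.04
LQ²/(gh_f) = 0.8535; L/(gh_f) = 6.303
Term 1 = ε^1.25·(…)^4.75 = 2.27×10^-8; Term 2 = ν·Q^9.4·(…)^5.2 = 2.68×10^-6
D = 0.66·(2.27×10^-8 + 2.68×10^-6)^0.04 = 0.3952 m = 395 mm
Check: V = 3.00 m/s, Re = 5.27×10^5, f = 0.01303, h_f = 29.6 m ≈ 31.7 m ✓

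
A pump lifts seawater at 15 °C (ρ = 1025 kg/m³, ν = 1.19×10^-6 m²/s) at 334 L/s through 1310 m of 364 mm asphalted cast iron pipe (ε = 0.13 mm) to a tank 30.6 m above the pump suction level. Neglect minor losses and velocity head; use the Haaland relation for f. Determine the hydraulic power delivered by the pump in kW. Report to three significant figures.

P_hyd ≈ 205 kW

V = 4Q/(πD²) = 3.210 m/s; Re = 9.82×10^5; ε/D = 3.57×10^-4; f = 0.01611
h_f = f(L/D)V²/2g = 30.44 m
Total head H = z + h_f = 30.6 + 30.44 = 61.04 m
P_hyd = ρgQH = 1025·9.81·0.334·61.04 = 205.0 kW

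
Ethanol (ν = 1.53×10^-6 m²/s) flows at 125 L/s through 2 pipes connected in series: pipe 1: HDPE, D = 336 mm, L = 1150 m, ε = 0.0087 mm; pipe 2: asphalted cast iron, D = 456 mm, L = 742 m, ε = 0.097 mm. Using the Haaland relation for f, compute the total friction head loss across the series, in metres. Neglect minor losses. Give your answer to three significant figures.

H ≈ 5.83 m

Pipe 1: V = 1.410 m/s, Re = 3.10×10^5, ε/D = 2.59×10^-5, f = 0.01448, h_1 = f(L/D)V²/2g = 5.021 m
Pipe 2: V = 0.7654 m/s, Re = 2.28×10^5, ε/D = 2.13×10^-4, f = 0.01668, h_2 = f(L/D)V²/2g = 0.8103 m
Series → Q common, losses add: H = Σh = 5.831 m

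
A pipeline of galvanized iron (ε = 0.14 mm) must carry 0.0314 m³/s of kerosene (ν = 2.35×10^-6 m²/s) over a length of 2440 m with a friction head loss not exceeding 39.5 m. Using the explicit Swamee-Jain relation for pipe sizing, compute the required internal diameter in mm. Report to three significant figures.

Swamee-Jain (Type III): D = 0.66·[ε^1.25·(LQ²/(gh_f))^4.75 + ν·Q^9.4·(L/(gh_f))^5.2]^0.04
LQ²/(gh_f) = 0.006208; L/(gh_f) = 6.297
Term 1 = ε^1.25·(…)^4.75 = 5.00×10^-16; Term 2 = ν·Q^9.4·(…)^5.2 = 2.50×10^-16
D = 0.66·(5.00×10^-16 + 2.50×10^-16)^0.04 = 0.1639 m = 164 mm
Check: V = 1.49 m/s, Re = 1.04×10^5, f = 0.02174, h_f = 36.5 m ≈ 39.5 m ✓

D ≈ 164 mm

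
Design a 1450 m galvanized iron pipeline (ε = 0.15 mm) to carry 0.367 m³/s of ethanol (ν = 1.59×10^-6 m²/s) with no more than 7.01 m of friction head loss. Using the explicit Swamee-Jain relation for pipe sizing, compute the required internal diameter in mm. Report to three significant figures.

D ≈ 525 mm

Swamee-Jain (Type III): D = 0.66·[ε^1.25·(LQ²/(gh_f))^4.75 + ν·Q^9.4·(L/(gh_f))^5.2]^0.04
LQ²/(gh_f) = 2.840; L/(gh_f) = 21.09
Term 1 = ε^1.25·(…)^4.75 = 0.00236; Term 2 = ν·Q^9.4·(…)^5.2 = 9.86×10^-4
D = 0.66·(0.00236 + 9.86×10^-4)^0.04 = 0.5255 m = 525 mm
Check: V = 1.69 m/s, Re = 5.59×10^5, f = 0.01613, h_f = 6.50 m ≈ 7.01 m ✓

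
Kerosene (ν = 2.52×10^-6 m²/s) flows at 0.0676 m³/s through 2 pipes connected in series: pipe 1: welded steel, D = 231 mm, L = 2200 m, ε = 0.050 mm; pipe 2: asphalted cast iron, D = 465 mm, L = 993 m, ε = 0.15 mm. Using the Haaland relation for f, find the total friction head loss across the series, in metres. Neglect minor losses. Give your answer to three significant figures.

H ≈ 22.7 m

Pipe 1: V = 1.613 m/s, Re = 1.48×10^5, ε/D = 2.16×10^-4, f = 0.01770, h_1 = f(L/D)V²/2g = 22.35 m
Pipe 2: V = 0.3981 m/s, Re = 7.35×10^4, ε/D = 3.23×10^-4, f = 0.02026, h_2 = f(L/D)V²/2g = 0.3495 m
Series → Q common, losses add: H = Σh = 22.70 m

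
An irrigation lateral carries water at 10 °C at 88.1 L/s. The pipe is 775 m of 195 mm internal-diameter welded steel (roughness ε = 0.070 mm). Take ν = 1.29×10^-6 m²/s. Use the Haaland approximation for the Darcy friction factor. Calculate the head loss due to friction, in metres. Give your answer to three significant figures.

V = 4Q/(πD²) = 4·0.0881/(π·0.195²) = 2.950 m/s
Re = VD/ν = 2.950·0.195/1.29×10^-6 = 4.46×10^5 → turbulent
ε/D = 0.070/195 = 3.59×10^-4
Haaland: f = 0.01672
h_f = f(L/D)V²/(2g) = 0.01672·(775/0.195)·2.950²/(2·9.81) = 29.48 m

h_f ≈ 29.5 m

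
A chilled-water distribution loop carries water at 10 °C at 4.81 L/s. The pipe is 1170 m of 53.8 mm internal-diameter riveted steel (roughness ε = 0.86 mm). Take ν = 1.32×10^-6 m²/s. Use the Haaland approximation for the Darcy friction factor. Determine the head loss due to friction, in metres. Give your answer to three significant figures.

h_f ≈ 225 m

V = 4Q/(πD²) = 4·0.00481/(π·0.0538²) = 2.116 m/s
Re = VD/ν = 2.116·0.0538/1.32×10^-6 = 8.62×10^4 → turbulent
ε/D = 0.86/53.8 = 0.0160
Haaland: f = 0.04530
h_f = f(L/D)V²/(2g) = 0.04530·(1170/0.0538)·2.116²/(2·9.81) = 224.8 m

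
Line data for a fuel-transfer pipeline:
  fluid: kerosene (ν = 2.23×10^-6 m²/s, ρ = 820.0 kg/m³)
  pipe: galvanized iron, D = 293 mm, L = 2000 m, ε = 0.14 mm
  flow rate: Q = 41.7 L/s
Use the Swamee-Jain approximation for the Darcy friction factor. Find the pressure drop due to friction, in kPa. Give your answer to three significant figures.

V = 4Q/(πD²) = 4·0.0417/(π·0.293²) = 0.6185 m/s
Re = VD/ν = 0.6185·0.293/2.23×10^-6 = 8.13×10^4 → turbulent
ε/D = 0.14/293 = 4.78×10^-4
Swamee-Jain: f = 0.02090
h_f = f(L/D)V²/(2g) = 0.02090·(2000/0.293)·0.6185²/(2·9.81) = 2.781 m
Δp = ρg·h_f = 820.0·9.81·2.781 = 22.37 kPa

Δp ≈ 22.4 kPa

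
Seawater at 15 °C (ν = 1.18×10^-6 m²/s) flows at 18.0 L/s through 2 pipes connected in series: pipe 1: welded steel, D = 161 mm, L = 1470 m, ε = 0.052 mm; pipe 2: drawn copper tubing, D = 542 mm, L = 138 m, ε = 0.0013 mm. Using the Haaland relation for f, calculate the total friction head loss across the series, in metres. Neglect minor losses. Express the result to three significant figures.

H ≈ 6.84 m

Pipe 1: V = 0.8842 m/s, Re = 1.21×10^5, ε/D = 3.23×10^-4, f = 0.01878, h_1 = f(L/D)V²/2g = 6.834 m
Pipe 2: V = 0.07802 m/s, Re = 3.58×10^4, ε/D = 2.40×10^-6, f = 0.02236, h_2 = f(L/D)V²/2g = 0.001766 m
Series → Q common, losses add: H = Σh = 6.836 m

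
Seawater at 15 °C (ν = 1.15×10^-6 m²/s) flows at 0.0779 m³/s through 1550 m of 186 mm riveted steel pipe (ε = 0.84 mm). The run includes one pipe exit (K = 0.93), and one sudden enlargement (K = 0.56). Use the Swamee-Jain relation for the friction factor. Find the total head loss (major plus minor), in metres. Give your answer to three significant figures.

V = 4Q/(πD²) = 2.867 m/s; V²/2g = 0.4189 m
Re = 4.64×10^5, ε/D = 0.00452 → f = 0.02978 (Swamee-Jain)
Major: h_f = f(L/D)·V²/2g = 0.02978·8333·0.4189 = 104.0 m
Minor: ΣK = 1.49; h_m = ΣK·V²/2g = 0.6242 m
Total H_L = 104.0 + 0.6242 = 104.6 m

H_L ≈ 105 m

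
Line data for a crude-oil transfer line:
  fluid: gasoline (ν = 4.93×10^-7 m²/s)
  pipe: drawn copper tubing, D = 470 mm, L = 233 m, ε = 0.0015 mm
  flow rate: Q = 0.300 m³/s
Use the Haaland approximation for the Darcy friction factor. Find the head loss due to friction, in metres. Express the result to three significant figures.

V = 4Q/(πD²) = 4·0.300/(π·0.470²) = 1.729 m/s
Re = VD/ν = 1.729·0.470/4.93×10^-7 = 1.65×10^6 → turbulent
ε/D = 0.0015/470 = 3.19×10^-6
Haaland: f = 0.01075
h_f = f(L/D)V²/(2g) = 0.01075·(233/0.470)·1.729²/(2·9.81) = 0.8118 m

h_f ≈ 0.812 m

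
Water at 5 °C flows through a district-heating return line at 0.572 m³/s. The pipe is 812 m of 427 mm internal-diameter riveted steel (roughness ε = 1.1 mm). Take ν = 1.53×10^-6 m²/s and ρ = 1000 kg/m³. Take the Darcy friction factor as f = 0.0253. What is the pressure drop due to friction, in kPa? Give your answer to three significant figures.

V = 4Q/(πD²) = 4·0.572/(π·0.427²) = 3.994 m/s
h_f = f(L/D)V²/(2g) = 0.02530·(812/0.427)·3.994²/(2·9.81) = 39.12 m
Δp = ρg·h_f = 1000·9.81·39.12 = 383.8 kPa

Δp ≈ 384 kPa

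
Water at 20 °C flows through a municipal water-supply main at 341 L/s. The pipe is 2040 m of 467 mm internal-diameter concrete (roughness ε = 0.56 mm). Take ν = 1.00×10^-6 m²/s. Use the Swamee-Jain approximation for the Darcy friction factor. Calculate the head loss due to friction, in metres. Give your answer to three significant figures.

V = 4Q/(πD²) = 4·0.341/(π·0.467²) = 1.991 m/s
Re = VD/ν = 1.991·0.467/1.00×10^-6 = 9.30×10^5 → turbulent
ε/D = 0.56/467 = 0.00120
Swamee-Jain: f = 0.02091
h_f = f(L/D)V²/(2g) = 0.02091·(2040/0.467)·1.991²/(2·9.81) = 18.45 m

h_f ≈ 18.5 m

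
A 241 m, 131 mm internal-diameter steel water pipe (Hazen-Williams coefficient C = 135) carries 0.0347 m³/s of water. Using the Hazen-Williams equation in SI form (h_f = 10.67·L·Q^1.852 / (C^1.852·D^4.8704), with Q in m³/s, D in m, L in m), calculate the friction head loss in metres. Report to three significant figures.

h_f = 10.67·241·0.0347^1.852 / (135^1.852·0.131^4.8704) = 11.50 m

h_f ≈ 11.5 m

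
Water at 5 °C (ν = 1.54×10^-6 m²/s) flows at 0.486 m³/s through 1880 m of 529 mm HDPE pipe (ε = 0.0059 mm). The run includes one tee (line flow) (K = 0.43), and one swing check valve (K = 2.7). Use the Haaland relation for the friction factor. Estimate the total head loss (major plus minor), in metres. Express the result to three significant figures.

V = 4Q/(πD²) = 2.211 m/s; V²/2g = 0.2492 m
Re = 7.60×10^5, ε/D = 1.12×10^-5 → f = 0.01231 (Haaland)
Major: h_f = f(L/D)·V²/2g = 0.01231·3554·0.2492 = 10.90 m
Minor: ΣK = 3.13; h_m = ΣK·V²/2g = 0.7800 m
Total H_L = 10.90 + 0.7800 = 11.68 m

H_L ≈ 11.7 m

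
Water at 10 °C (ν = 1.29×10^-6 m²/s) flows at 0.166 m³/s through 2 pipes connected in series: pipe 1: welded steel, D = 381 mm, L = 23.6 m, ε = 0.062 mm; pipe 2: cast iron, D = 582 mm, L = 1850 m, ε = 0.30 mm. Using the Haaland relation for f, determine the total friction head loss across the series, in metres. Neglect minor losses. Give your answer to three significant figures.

H ≈ 1.25 m

Pipe 1: V = 1.456 m/s, Re = 4.30×10^5, ε/D = 1.63×10^-4, f = 0.01515, h_1 = f(L/D)V²/2g = 0.1014 m
Pipe 2: V = 0.6240 m/s, Re = 2.82×10^5, ε/D = 5.15×10^-4, f = 0.01824, h_2 = f(L/D)V²/2g = 1.151 m
Series → Q common, losses add: H = Σh = 1.252 m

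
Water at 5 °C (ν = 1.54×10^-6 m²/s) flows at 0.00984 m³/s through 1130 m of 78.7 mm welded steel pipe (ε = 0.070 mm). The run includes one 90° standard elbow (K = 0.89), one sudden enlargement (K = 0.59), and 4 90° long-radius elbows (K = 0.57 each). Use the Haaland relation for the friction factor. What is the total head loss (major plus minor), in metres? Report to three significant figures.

H_L ≈ 65.2 m

V = 4Q/(πD²) = 2.023 m/s; V²/2g = 0.2086 m
Re = 1.03×10^5, ε/D = 8.89×10^-4 → f = 0.02151 (Haaland)
Major: h_f = f(L/D)·V²/2g = 0.02151·14358·0.2086 = 64.40 m
Minor: ΣK = 3.76; h_m = ΣK·V²/2g = 0.7842 m
Total H_L = 64.40 + 0.7842 = 65.19 m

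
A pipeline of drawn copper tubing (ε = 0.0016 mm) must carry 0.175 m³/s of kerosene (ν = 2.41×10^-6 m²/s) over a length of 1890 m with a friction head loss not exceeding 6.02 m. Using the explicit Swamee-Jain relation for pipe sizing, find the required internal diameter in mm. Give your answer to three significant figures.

Swamee-Jain (Type III): D = 0.66·[ε^1.25·(LQ²/(gh_f))^4.75 + ν·Q^9.4·(L/(gh_f))^5.2]^0.04
LQ²/(gh_f) = 0.9801; L/(gh_f) = 32.00
Term 1 = ε^1.25·(…)^4.75 = 5.17×10^-8; Term 2 = ν·Q^9.4·(…)^5.2 = 1.24×10^-5
D = 0.66·(5.17×10^-8 + 1.24×10^-5)^0.04 = 0.4201 m = 420 mm
Check: V = 1.26 m/s, Re = 2.20×10^5, f = 0.01528, h_f = 5.59 m ≈ 6.02 m ✓

D ≈ 420 mm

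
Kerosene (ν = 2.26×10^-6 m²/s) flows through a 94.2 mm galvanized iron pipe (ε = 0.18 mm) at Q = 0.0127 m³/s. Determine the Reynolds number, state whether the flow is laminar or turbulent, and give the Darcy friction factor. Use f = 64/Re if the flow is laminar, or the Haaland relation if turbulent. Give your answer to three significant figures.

Re ≈ 7.60×10^4; turbulent; f ≈ 0.0252

V = 4Q/(πD²) = 1.822 m/s
Re = VD/ν = 1.822·0.0942/2.26×10^-6 = 7.60×10^4
Re > 4000 → turbulent; ε/D = 0.00191
Haaland: f = 0.02518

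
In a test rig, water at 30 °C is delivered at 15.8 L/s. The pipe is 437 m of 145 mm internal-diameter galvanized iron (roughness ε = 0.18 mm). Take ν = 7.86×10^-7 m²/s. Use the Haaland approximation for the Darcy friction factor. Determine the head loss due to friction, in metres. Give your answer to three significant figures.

V = 4Q/(πD²) = 4·0.0158/(π·0.145²) = 0.9568 m/s
Re = VD/ν = 0.9568·0.145/7.86×10^-7 = 1.77×10^5 → turbulent
ε/D = 0.18/145 = 0.00124
Haaland: f = 0.02196
h_f = f(L/D)V²/(2g) = 0.02196·(437/0.145)·0.9568²/(2·9.81) = 3.088 m

h_f ≈ 3.09 m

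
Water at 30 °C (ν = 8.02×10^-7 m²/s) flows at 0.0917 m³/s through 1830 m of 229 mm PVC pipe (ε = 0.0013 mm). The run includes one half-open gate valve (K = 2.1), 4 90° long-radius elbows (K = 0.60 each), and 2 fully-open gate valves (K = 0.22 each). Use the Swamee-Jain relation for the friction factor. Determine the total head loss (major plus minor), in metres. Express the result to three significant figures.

V = 4Q/(πD²) = 2.226 m/s; V²/2g = 0.2526 m
Re = 6.36×10^5, ε/D = 5.68×10^-6 → f = 0.01265 (Swamee-Jain)
Major: h_f = f(L/D)·V²/2g = 0.01265·7991·0.2526 = 25.55 m
Minor: ΣK = 4.94; h_m = ΣK·V²/2g = 1.248 m
Total H_L = 25.55 + 1.248 = 26.79 m

H_L ≈ 26.8 m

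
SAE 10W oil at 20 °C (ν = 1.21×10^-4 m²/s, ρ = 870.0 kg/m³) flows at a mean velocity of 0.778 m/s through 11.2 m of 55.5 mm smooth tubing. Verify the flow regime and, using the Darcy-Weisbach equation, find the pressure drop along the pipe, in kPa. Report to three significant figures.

Δp ≈ 9.53 kPa

Re = VD/ν = 0.778·0.05550/1.21×10^-4 = 357 → laminar (Re < 2300)
f = 64/Re = 0.1793
h_f = f(L/D)V²/(2g) = 0.1793·(11.2/0.05550)·0.778²/(2·9.81) = 1.117 m
Δp = ρg·h_f = 870.0·9.81·1.117 = 9.529 kPa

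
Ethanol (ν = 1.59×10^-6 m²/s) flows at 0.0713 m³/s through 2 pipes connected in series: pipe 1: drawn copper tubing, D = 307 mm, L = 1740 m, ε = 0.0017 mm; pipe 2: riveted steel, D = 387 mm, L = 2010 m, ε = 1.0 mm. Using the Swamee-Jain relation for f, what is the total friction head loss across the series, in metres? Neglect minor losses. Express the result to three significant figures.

H ≈ 6.79 m

Pipe 1: V = 0.9632 m/s, Re = 1.86×10^5, ε/D = 5.54×10^-6, f = 0.01580, h_1 = f(L/D)V²/2g = 4.235 m
Pipe 2: V = 0.6061 m/s, Re = 1.48×10^5, ε/D = 0.00258, f = 0.02630, h_2 = f(L/D)V²/2g = 2.558 m
Series → Q common, losses add: H = Σh = 6.794 m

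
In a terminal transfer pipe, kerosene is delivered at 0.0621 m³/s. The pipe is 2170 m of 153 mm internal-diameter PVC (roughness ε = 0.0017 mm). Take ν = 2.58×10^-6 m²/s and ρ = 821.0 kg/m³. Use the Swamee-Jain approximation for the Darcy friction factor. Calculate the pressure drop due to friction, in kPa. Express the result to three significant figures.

V = 4Q/(πD²) = 4·0.0621/(π·0.153²) = 3.378 m/s
Re = VD/ν = 3.378·0.153/2.58×10^-6 = 2.00×10^5 → turbulent
ε/D = 0.0017/153 = 1.11×10^-5
Swamee-Jain: f = 0.01563
h_f = f(L/D)V²/(2g) = 0.01563·(2170/0.153)·3.378²/(2·9.81) = 128.9 m
Δp = ρg·h_f = 821.0·9.81·128.9 = 1038 kPa

Δp ≈ 1040 kPa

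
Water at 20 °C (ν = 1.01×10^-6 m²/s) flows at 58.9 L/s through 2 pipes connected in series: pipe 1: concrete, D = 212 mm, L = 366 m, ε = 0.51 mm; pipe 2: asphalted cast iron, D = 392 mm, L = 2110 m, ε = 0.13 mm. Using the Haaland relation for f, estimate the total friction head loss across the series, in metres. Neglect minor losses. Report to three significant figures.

Pipe 1: V = 1.669 m/s, Re = 3.50×10^5, ε/D = 0.00241, f = 0.02507, h_1 = f(L/D)V²/2g = 6.141 m
Pipe 2: V = 0.4880 m/s, Re = 1.89×10^5, ε/D = 3.32×10^-4, f = 0.01780, h_2 = f(L/D)V²/2g = 1.163 m
Series → Q common, losses add: H = Σh = 7.304 m

H ≈ 7.30 m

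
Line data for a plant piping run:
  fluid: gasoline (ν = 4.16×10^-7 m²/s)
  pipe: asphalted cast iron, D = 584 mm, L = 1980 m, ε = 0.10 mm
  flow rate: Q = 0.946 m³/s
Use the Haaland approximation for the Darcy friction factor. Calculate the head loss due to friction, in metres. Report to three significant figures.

h_f ≈ 29.2 m

V = 4Q/(πD²) = 4·0.946/(π·0.584²) = 3.532 m/s
Re = VD/ν = 3.532·0.584/4.16×10^-7 = 4.96×10^6 → turbulent
ε/D = 0.10/584 = 1.71×10^-4
Haaland: f = 0.01354
h_f = f(L/D)V²/(2g) = 0.01354·(1980/0.584)·3.532²/(2·9.81) = 29.19 m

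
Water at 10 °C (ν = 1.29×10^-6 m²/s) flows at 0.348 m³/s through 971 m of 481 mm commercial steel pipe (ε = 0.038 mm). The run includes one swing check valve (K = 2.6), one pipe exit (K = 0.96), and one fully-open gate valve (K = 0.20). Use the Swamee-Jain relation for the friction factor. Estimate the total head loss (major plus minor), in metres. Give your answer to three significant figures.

V = 4Q/(πD²) = 1.915 m/s; V²/2g = 0.1869 m
Re = 7.14×10^5, ε/D = 7.90×10^-5 → f = 0.01364 (Swamee-Jain)
Major: h_f = f(L/D)·V²/2g = 0.01364·2019·0.1869 = 5.146 m
Minor: ΣK = 3.76; h_m = ΣK·V²/2g = 0.7029 m
Total H_L = 5.146 + 0.7029 = 5.849 m

H_L ≈ 5.85 m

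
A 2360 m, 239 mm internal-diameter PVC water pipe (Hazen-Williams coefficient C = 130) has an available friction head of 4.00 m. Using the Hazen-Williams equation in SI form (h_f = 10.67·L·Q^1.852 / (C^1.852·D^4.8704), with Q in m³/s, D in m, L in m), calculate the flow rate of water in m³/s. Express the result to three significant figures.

Q ≈ 0.0268 m³/s

Rearranging: Q = [h_f·C^1.852·D^4.8704 / (10.67·L)]^(1/1.852)
Q = [4.00·130^1.852·0.239^4.8704 / (10.67·2360)]^0.540 = 0.02679 m³/s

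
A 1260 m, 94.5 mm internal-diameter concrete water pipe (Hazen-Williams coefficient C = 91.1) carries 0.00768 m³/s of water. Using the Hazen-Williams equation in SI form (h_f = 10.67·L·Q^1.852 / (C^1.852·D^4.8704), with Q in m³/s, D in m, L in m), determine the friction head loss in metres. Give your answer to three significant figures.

h_f ≈ 37.4 m

h_f = 10.67·1260·0.00768^1.852 / (91.1^1.852·0.0945^4.8704) = 37.43 m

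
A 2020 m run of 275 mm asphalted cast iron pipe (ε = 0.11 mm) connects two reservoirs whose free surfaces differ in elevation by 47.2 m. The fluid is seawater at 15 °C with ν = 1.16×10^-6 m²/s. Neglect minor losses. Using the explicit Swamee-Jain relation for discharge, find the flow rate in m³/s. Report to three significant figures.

Q ≈ 0.163 m³/s

Swamee-Jain (Type II): Q = -0.965·√(gD⁵h_f/L)·ln[ε/(3.7D) + √(3.17ν²L/(gD³h_f))]
√(gD⁵h_f/L) = √(9.81·0.275⁵·47.2/2020) = 0.01899
ε/(3.7D) = 1.08×10^-4; √(3.17ν²L/(gD³h_f)) = 2.99×10^-5
Q = -0.965·0.01899·ln(1.380×10^-4) = 0.1629 m³/s
Check: V = 2.74 m/s, Re = 6.50×10^5, f = 0.01688, h_f = 47.5 m ≈ 47.2 m ✓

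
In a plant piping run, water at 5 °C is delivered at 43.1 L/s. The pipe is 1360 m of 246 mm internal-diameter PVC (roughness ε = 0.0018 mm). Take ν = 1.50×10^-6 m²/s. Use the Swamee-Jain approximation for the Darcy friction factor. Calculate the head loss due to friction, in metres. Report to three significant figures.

V = 4Q/(πD²) = 4·0.0431/(π·0.246²) = 0.9068 m/s
Re = VD/ν = 0.9068·0.246/1.50×10^-6 = 1.49×10^5 → turbulent
ε/D = 0.0018/246 = 7.32×10^-6
Swamee-Jain: f = 0.01653
h_f = f(L/D)V²/(2g) = 0.01653·(1360/0.246)·0.9068²/(2·9.81) = 3.829 m

h_f ≈ 3.83 m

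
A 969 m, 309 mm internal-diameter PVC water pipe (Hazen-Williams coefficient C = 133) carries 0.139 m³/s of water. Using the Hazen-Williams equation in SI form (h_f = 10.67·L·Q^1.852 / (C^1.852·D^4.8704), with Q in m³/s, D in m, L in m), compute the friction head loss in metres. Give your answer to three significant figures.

h_f ≈ 9.51 m

h_f = 10.67·969·0.139^1.852 / (133^1.852·0.309^4.8704) = 9.508 m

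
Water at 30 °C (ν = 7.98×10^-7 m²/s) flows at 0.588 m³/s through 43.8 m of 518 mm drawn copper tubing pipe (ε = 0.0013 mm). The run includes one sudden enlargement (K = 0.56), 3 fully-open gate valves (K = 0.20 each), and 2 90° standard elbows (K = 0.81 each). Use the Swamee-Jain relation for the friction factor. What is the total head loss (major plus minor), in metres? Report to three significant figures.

H_L ≈ 1.46 m

V = 4Q/(πD²) = 2.790 m/s; V²/2g = 0.3968 m
Re = 1.81×10^6, ε/D = 2.51×10^-6 → f = 0.01062 (Swamee-Jain)
Major: h_f = f(L/D)·V²/2g = 0.01062·84.56·0.3968 = 0.3563 m
Minor: ΣK = 2.78; h_m = ΣK·V²/2g = 1.103 m
Total H_L = 0.3563 + 1.103 = 1.459 m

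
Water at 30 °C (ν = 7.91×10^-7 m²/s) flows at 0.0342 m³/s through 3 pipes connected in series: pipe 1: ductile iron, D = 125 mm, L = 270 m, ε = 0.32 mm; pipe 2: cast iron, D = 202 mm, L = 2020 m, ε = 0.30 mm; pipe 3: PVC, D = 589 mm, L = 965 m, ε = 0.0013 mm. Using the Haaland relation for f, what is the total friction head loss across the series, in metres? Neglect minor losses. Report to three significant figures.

H ≈ 34.8 m

Pipe 1: V = 2.787 m/s, Re = 4.40×10^5, ε/D = 0.00256, f = 0.02540, h_1 = f(L/D)V²/2g = 21.71 m
Pipe 2: V = 1.067 m/s, Re = 2.73×10^5, ε/D = 0.00149, f = 0.02243, h_2 = f(L/D)V²/2g = 13.02 m
Pipe 3: V = 0.1255 m/s, Re = 9.35×10^4, ε/D = 2.21×10^-6, f = 0.01809, h_3 = f(L/D)V²/2g = 0.02379 m
Series → Q common, losses add: H = Σh = 34.76 m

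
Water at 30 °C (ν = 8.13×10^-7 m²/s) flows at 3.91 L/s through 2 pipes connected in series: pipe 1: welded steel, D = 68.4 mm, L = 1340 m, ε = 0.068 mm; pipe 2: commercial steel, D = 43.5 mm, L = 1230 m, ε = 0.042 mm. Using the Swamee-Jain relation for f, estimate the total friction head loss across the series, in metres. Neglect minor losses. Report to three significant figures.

Pipe 1: V = 1.064 m/s, Re = 8.95×10^4, ε/D = 9.94×10^-4, f = 0.02256, h_1 = f(L/D)V²/2g = 25.51 m
Pipe 2: V = 2.631 m/s, Re = 1.41×10^5, ε/D = 9.66×10^-4, f = 0.02157, h_2 = f(L/D)V²/2g = 215.2 m
Series → Q common, losses add: H = Σh = 240.7 m

H ≈ 241 m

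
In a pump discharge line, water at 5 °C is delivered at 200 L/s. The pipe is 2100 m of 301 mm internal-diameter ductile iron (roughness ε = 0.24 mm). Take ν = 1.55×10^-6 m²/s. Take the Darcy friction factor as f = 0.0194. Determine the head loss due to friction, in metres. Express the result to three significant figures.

V = 4Q/(πD²) = 4·0.200/(π·0.301²) = 2.811 m/s
h_f = f(L/D)V²/(2g) = 0.01940·(2100/0.301)·2.811²/(2·9.81) = 54.50 m

h_f ≈ 54.5 m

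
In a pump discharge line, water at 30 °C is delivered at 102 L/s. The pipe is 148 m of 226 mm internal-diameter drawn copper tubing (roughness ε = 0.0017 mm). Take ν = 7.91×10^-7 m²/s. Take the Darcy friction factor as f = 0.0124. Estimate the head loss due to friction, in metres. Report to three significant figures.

h_f ≈ 2.68 m

V = 4Q/(πD²) = 4·0.102/(π·0.226²) = 2.543 m/s
h_f = f(L/D)V²/(2g) = 0.01240·(148/0.226)·2.543²/(2·9.81) = 2.676 m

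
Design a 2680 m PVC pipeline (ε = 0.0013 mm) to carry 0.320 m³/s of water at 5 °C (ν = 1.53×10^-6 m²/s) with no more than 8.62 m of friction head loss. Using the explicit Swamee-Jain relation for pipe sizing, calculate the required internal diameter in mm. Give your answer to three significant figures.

D ≈ 517 mm

Swamee-Jain (Type III): D = 0.66·[ε^1.25·(LQ²/(gh_f))^4.75 + ν·Q^9.4·(L/(gh_f))^5.2]^0.04
LQ²/(gh_f) = 3.245; L/(gh_f) = 31.69
Term 1 = ε^1.25·(…)^4.75 = 1.18×10^-5; Term 2 = ν·Q^9.4·(…)^5.2 = 0.00218
D = 0.66·(1.18×10^-5 + 0.00218)^0.04 = 0.5166 m = 517 mm
Check: V = 1.53 m/s, Re = 5.15×10^5, f = 0.01306, h_f = 8.05 m ≈ 8.62 m ✓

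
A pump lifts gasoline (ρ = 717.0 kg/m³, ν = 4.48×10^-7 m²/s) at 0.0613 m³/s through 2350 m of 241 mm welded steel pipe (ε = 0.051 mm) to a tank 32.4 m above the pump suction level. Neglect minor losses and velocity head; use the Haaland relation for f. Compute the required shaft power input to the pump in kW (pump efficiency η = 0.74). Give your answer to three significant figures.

V = 4Q/(πD²) = 1.344 m/s; Re = 7.23×10^5; ε/D = 2.12×10^-4; f = 0.01500
h_f = f(L/D)V²/2g = 13.46 m
Total head H = z + h_f = 32.4 + 13.46 = 45.86 m
P_hyd = ρgQH = 717.0·9.81·0.0613·45.86 = 19.77 kW
P_shaft = P_hyd/η = 19.77/0.74 = 26.72 kW

P_shaft ≈ 26.7 kW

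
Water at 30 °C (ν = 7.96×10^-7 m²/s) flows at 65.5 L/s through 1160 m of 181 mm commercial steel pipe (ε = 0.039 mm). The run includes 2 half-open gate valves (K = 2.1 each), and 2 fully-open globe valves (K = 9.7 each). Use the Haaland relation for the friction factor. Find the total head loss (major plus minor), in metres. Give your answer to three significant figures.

H_L ≈ 40.1 m

V = 4Q/(πD²) = 2.546 m/s; V²/2g = 0.3303 m
Re = 5.79×10^5, ε/D = 2.15×10^-4 → f = 0.01526 (Haaland)
Major: h_f = f(L/D)·V²/2g = 0.01526·6409·0.3303 = 32.31 m
Minor: ΣK = 23.6; h_m = ΣK·V²/2g = 7.795 m
Total H_L = 32.31 + 7.795 = 40.10 m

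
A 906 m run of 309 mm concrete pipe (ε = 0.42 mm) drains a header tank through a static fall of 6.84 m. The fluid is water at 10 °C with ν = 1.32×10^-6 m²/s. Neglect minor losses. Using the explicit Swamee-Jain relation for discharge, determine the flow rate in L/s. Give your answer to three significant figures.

Q ≈ 108 L/s

Swamee-Jain (Type II): Q = -0.965·√(gD⁵h_f/L)·ln[ε/(3.7D) + √(3.17ν²L/(gD³h_f))]
√(gD⁵h_f/L) = √(9.81·0.309⁵·6.84/906) = 0.01444
ε/(3.7D) = 3.67×10^-4; √(3.17ν²L/(gD³h_f)) = 5.03×10^-5
Q = -0.965·0.01444·ln(4.176×10^-4) = 0.1085 m³/s
Check: V = 1.45 m/s, Re = 3.39×10^5, f = 0.02203, h_f = 6.89 m ≈ 6.84 m ✓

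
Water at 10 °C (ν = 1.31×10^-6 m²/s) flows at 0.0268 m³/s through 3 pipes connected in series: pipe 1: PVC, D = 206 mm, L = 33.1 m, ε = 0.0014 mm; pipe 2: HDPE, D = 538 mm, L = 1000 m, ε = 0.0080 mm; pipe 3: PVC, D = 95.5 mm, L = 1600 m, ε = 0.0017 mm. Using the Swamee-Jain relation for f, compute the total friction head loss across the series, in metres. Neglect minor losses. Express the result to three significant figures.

H ≈ 177 m

Pipe 1: V = 0.8041 m/s, Re = 1.26×10^5, ε/D = 6.80×10^-6, f = 0.01707, h_1 = f(L/D)V²/2g = 0.09037 m
Pipe 2: V = 0.1179 m/s, Re = 4.84×10^4, ε/D = 1.49×10^-5, f = 0.02097, h_2 = f(L/D)V²/2g = 0.02761 m
Pipe 3: V = 3.741 m/s, Re = 2.73×10^5, ε/D = 1.78×10^-5, f = 0.01483, h_3 = f(L/D)V²/2g = 177.3 m
Series → Q common, losses add: H = Σh = 177.4 m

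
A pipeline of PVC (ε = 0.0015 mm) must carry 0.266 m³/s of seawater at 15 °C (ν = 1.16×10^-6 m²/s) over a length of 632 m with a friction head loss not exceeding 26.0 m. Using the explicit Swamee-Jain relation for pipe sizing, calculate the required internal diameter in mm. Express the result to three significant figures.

D ≈ 281 mm

Swamee-Jain (Type III): D = 0.66·[ε^1.25·(LQ²/(gh_f))^4.75 + ν·Q^9.4·(L/(gh_f))^5.2]^0.04
LQ²/(gh_f) = 0.1753; L/(gh_f) = 2.478
Term 1 = ε^1.25·(…)^4.75 = 1.34×10^-11; Term 2 = ν·Q^9.4·(…)^5.2 = 5.10×10^-10
D = 0.66·(1.34×10^-11 + 5.10×10^-10)^0.04 = 0.2807 m = 281 mm
Check: V = 4.30 m/s, Re = 1.04×10^6, f = 0.01167, h_f = 24.7 m ≈ 26.0 m ✓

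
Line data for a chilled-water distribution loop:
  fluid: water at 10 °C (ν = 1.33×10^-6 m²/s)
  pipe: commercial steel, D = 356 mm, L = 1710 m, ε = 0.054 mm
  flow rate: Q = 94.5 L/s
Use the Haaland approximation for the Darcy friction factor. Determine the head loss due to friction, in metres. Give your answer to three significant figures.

V = 4Q/(πD²) = 4·0.0945/(π·0.356²) = 0.9494 m/s
Re = VD/ν = 0.9494·0.356/1.33×10^-6 = 2.54×10^5 → turbulent
ε/D = 0.054/356 = 1.52×10^-4
Haaland: f = 0.01601
h_f = f(L/D)V²/(2g) = 0.01601·(1710/0.356)·0.9494²/(2·9.81) = 3.532 m

h_f ≈ 3.53 m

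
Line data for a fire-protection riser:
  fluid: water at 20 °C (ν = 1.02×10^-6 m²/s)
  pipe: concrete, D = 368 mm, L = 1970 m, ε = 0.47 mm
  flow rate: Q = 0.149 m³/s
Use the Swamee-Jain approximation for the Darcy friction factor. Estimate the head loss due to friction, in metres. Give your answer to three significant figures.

h_f ≈ 11.5 m

V = 4Q/(πD²) = 4·0.149/(π·0.368²) = 1.401 m/s
Re = VD/ν = 1.401·0.368/1.02×10^-6 = 5.05×10^5 → turbulent
ε/D = 0.47/368 = 0.00128
Swamee-Jain: f = 0.02148
h_f = f(L/D)V²/(2g) = 0.02148·(1970/0.368)·1.401²/(2·9.81) = 11.50 m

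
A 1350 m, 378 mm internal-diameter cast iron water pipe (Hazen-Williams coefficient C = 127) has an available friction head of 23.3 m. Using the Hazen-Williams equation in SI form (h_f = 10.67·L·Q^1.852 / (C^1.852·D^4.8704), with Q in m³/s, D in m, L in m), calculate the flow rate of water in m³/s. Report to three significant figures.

Rearranging: Q = [h_f·C^1.852·D^4.8704 / (10.67·L)]^(1/1.852)
Q = [23.3·127^1.852·0.378^4.8704 / (10.67·1350)]^0.540 = 0.3059 m³/s

Q ≈ 0.306 m³/s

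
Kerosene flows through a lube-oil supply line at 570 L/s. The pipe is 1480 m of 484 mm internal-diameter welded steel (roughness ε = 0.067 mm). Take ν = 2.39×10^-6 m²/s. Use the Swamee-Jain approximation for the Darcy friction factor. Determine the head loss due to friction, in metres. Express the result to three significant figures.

V = 4Q/(πD²) = 4·0.570/(π·0.484²) = 3.098 m/s
Re = VD/ν = 3.098·0.484/2.39×10^-6 = 6.27×10^5 → turbulent
ε/D = 0.067/484 = 1.38×10^-4
Swamee-Jain: f = 0.01457
h_f = f(L/D)V²/(2g) = 0.01457·(1480/0.484)·3.098²/(2·9.81) = 21.80 m

h_f ≈ 21.8 m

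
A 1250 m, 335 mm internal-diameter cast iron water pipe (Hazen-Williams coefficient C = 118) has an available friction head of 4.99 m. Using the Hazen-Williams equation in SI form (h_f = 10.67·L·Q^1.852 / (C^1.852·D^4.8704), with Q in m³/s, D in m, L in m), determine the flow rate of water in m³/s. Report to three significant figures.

Rearranging: Q = [h_f·C^1.852·D^4.8704 / (10.67·L)]^(1/1.852)
Q = [4.99·118^1.852·0.335^4.8704 / (10.67·1250)]^0.540 = 0.09385 m³/s

Q ≈ 0.0938 m³/s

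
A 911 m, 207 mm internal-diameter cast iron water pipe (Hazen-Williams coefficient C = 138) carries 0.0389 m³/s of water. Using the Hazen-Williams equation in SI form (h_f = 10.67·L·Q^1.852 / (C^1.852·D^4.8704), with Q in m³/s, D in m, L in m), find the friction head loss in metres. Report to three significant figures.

h_f = 10.67·911·0.0389^1.852 / (138^1.852·0.207^4.8704) = 5.555 m

h_f ≈ 5.56 m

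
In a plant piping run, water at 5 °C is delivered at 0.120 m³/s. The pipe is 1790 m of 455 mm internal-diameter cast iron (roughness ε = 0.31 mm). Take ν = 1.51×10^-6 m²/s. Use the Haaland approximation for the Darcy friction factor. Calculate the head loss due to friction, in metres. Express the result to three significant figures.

V = 4Q/(πD²) = 4·0.120/(π·0.455²) = 0.7380 m/s
Re = VD/ν = 0.7380·0.455/1.51×10^-6 = 2.22×10^5 → turbulent
ε/D = 0.31/455 = 6.81×10^-4
Haaland: f = 0.01940
h_f = f(L/D)V²/(2g) = 0.01940·(1790/0.455)·0.7380²/(2·9.81) = 2.118 m

h_f ≈ 2.12 m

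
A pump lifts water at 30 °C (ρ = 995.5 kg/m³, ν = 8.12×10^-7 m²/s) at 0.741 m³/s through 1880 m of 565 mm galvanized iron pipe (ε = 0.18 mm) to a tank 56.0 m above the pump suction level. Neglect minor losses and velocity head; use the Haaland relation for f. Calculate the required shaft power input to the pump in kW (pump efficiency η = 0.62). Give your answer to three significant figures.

V = 4Q/(πD²) = 2.956 m/s; Re = 2.06×10^6; ε/D = 3.19×10^-4; f = 0.01547
h_f = f(L/D)V²/2g = 22.91 m
Total head H = z + h_f = 56.0 + 22.91 = 78.91 m
P_hyd = ρgQH = 995.5·9.81·0.741·78.91 = 571.0 kW
P_shaft = P_hyd/η = 571.0/0.62 = 921.0 kW

P_shaft ≈ 921 kW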